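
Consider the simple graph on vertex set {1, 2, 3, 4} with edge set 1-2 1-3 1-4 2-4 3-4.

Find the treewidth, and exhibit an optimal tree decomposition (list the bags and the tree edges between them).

Every bag has size at most 3, so the width is 3 − 1 = 2 and tw(G) ≤ 2. Conversely, {1, 2, 4} is a clique of size 3, and the vertices of any clique must share a bag in every tree decomposition; so some bag has ≥ 3 vertices and tw(G) ≥ 2. Hence tw(G) = 2 exactly.

Treewidth 2.
One such decomposition:
Bags: B1 = {1, 2, 4}  B2 = {1, 3, 4}
Tree: B1–B2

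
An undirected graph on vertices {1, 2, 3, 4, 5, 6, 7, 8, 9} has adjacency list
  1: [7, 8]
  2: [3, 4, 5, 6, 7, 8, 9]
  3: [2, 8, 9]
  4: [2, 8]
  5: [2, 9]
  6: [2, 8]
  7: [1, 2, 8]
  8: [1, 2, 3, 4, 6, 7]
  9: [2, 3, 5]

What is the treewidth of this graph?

A width-2 tree decomposition is:
Bags: B1 = {2, 3, 8}  B2 = {2, 3, 9}  B3 = {2, 6, 8}  B4 = {2, 5, 9}  B5 = {2, 7, 8}  B6 = {2, 4, 8}  B7 = {1, 7, 8}
Tree: B1–B2, B1–B3, B2–B4, B3–B5, B5–B6, B5–B7
Every bag has size at most 3, so the width is 3 − 1 = 2 and tw(G) ≤ 2. On the other hand G contains the 3-clique {1, 7, 8}. A clique must lie in a single bag of any decomposition, so no decomposition can have width below 2. The upper and lower bounds meet at 2, so that is the treewidth.

2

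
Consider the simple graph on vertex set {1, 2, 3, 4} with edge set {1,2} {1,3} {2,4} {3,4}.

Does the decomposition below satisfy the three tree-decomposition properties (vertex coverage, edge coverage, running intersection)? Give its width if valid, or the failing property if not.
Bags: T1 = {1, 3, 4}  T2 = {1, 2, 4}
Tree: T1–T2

Every vertex of G appears in some bag (union = {1, 2, 3, 4}); every edge is covered by a bag; and for each vertex v the set of bags containing v is connected in the bag tree. The decomposition is therefore valid. The largest bag has 3 vertices, so the width is 2.

Yes; width 2.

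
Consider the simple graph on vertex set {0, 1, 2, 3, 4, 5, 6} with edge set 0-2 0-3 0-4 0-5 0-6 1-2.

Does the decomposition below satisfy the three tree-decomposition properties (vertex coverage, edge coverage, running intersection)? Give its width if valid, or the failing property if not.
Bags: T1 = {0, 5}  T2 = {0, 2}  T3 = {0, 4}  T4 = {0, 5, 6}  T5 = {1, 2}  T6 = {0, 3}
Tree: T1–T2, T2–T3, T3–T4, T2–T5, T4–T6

No — bags containing vertex 5 are not connected in the tree.

A tree decomposition must satisfy three properties: every vertex lies in some bag; for every edge, both endpoints lie together in some bag; and for every vertex, the bags containing it form a connected subtree. Here bags containing vertex 5 are not connected in the tree, so the decomposition is invalid.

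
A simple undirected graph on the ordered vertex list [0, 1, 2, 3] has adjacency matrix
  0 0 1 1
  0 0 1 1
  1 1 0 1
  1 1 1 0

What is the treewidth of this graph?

2

A width-2 tree decomposition is:
Bags: B1 = {0, 2, 3}  B2 = {1, 2, 3}
Tree: B1–B2
Each bag holds 3 vertices, so the decomposition has width 2, which upper-bounds the treewidth. On the other hand G contains the 3-clique {0, 2, 3}. A clique must lie in a single bag of any decomposition, so no decomposition can have width below 2. The upper and lower bounds meet at 2, so that is the treewidth.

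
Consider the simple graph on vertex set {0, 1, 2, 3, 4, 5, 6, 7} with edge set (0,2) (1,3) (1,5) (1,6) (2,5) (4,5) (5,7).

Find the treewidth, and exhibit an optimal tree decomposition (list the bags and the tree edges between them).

Treewidth 1.
One optimal decomposition is:
Bags: B1 = {1, 5}  B2 = {2, 5}  B3 = {4, 5}  B4 = {0, 2}  B5 = {1, 6}  B6 = {1, 3}  B7 = {5, 7}
Tree: B1–B2, B2–B3, B2–B4, B1–B5, B5–B6, B3–B7

Each bag holds 2 vertices, so the decomposition has width 1, which upper-bounds the treewidth. Any graph with an edge has treewidth ≥ 1, and G has the edge 5–1. Therefore the treewidth is 1.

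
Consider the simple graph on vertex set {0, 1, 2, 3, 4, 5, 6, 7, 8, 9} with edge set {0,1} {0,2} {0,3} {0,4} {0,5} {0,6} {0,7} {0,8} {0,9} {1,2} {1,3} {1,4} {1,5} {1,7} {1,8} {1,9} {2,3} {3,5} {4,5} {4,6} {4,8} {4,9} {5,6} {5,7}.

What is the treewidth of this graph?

3

A width-3 tree decomposition is:
Bags: B1 = {0, 1, 4, 5}  B2 = {0, 1, 5, 7}  B3 = {0, 1, 4, 9}  B4 = {0, 4, 5, 6}  B5 = {0, 1, 3, 5}  B6 = {0, 1, 4, 8}  B7 = {0, 1, 2, 3}
Tree: B1–B2, B1–B3, B1–B4, B2–B5, B1–B6, B5–B7
Each bag holds 4 vertices, so the decomposition has width 3, which upper-bounds the treewidth. Conversely, {0, 1, 2, 3} is a clique of size 4, and the vertices of any clique must share a bag in every tree decomposition; so some bag has ≥ 4 vertices and tw(G) ≥ 3. Therefore the treewidth is 3.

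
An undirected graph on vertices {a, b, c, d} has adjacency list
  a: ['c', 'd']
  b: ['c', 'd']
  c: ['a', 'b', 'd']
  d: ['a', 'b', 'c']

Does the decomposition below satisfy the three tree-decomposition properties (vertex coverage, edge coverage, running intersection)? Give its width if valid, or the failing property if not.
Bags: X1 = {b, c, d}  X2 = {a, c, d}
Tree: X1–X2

Vertex coverage: the bags together contain {a, b, c, d}, the full vertex set. Edge coverage: each edge of G has both endpoints in at least one bag. Running intersection: for every vertex, the bags containing it form a connected subtree. All three properties hold, so this is a valid tree decomposition of width max|bag| − 1 = 2, and hence tw(G) ≤ 2.

Yes; width 2.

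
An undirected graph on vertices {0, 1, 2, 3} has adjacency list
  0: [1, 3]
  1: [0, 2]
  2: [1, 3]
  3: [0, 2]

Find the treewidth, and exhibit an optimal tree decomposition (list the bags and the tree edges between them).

Treewidth 2.
Bags: B1 = {0, 1, 3}  B2 = {1, 2, 3}
Tree: B1–B2

Each bag holds 3 vertices, so the decomposition has width 2, which upper-bounds the treewidth. For the lower bound, G contains the cycle 1–0–3–2–1, so G is not a forest; only forests have treewidth ≤ 1, hence tw(G) ≥ 2. Therefore the treewidth is 2.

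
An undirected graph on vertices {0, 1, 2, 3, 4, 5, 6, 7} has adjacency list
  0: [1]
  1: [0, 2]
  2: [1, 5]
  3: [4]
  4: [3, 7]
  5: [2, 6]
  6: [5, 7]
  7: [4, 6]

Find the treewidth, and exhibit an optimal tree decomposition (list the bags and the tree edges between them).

Treewidth 1.
Bags: B1 = {0, 1}  B2 = {1, 2}  B3 = {2, 5}  B4 = {5, 6}  B5 = {6, 7}  B6 = {4, 7}  B7 = {3, 4}
Tree: B1–B2, B2–B3, B3–B4, B4–B5, B5–B6, B6–B7

Each bag holds 2 vertices, so the decomposition has width 1, which upper-bounds the treewidth. Since G has at least one edge (e.g. 0–1), it is not an edgeless graph, so tw(G) ≥ 1. Combining the bounds, tw(G) = 1.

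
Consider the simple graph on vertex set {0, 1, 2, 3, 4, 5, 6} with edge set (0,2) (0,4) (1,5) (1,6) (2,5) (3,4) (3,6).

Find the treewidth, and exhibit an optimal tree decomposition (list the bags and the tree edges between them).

Treewidth 2.
One such decomposition:
Bags: B1 = {3, 4, 6}  B2 = {1, 4, 6}  B3 = {1, 4, 5}  B4 = {2, 4, 5}  B5 = {0, 2, 4}
Tree: B1–B2, B2–B3, B3–B4, B4–B5

Each bag holds 3 vertices, so the decomposition has width 2, which upper-bounds the treewidth. The edges 4–3–6–1–5–2–0–4 form a cycle, so G is not a tree and its treewidth is at least 2. Hence tw(G) = 2 exactly.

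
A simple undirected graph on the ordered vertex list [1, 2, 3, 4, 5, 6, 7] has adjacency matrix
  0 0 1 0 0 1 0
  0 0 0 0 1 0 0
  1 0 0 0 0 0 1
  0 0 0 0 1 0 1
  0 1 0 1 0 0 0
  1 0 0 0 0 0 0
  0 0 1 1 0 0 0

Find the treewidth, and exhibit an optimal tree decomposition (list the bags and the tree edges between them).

The largest bag has 2 vertices, giving width 1; this decomposition certifies tw(G) ≤ 1. Since G has at least one edge (e.g. 6–1), it is not an edgeless graph, so tw(G) ≥ 1. Hence tw(G) = 1 exactly.

Treewidth 1.
Bags: B1 = {1, 6}  B2 = {1, 3}  B3 = {3, 7}  B4 = {4, 7}  B5 = {4, 5}  B6 = {2, 5}
Tree: B1–B2, B2–B3, B3–B4, B4–B5, B5–B6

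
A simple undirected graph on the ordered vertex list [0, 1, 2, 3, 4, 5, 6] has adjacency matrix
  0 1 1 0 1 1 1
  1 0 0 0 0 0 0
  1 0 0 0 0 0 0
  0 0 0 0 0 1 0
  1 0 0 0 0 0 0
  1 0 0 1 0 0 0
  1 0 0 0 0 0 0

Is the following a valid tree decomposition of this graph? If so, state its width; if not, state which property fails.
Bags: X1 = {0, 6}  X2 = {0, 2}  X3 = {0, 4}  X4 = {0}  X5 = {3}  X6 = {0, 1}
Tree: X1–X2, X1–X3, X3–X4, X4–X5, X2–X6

A tree decomposition must satisfy three properties: every vertex lies in some bag; for every edge, both endpoints lie together in some bag; and for every vertex, the bags containing it form a connected subtree. Here vertex 5 appears in no bag, so the decomposition is invalid.

No — vertex 5 appears in no bag.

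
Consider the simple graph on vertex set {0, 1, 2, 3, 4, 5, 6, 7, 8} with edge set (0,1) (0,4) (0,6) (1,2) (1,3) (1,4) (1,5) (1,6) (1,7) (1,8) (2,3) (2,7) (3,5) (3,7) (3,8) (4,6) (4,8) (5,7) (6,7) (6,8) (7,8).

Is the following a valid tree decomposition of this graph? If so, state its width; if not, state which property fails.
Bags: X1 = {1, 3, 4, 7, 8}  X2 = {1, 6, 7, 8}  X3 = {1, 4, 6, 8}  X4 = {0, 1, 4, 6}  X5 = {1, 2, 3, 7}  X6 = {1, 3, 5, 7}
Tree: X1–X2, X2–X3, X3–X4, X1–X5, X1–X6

No — bags containing vertex 4 are not connected in the tree.

A tree decomposition must satisfy three properties: every vertex lies in some bag; for every edge, both endpoints lie together in some bag; and for every vertex, the bags containing it form a connected subtree. Here bags containing vertex 4 are not connected in the tree, so the decomposition is invalid.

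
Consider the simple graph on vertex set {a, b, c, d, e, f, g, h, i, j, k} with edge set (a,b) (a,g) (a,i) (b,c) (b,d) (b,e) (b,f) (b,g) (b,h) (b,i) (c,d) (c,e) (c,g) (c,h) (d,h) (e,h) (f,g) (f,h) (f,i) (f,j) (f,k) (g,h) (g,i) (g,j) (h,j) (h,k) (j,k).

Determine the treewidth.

3

A width-3 tree decomposition is:
Bags: B1 = {b, f, g, h}  B2 = {b, c, g, h}  B3 = {b, f, g, i}  B4 = {b, c, d, h}  B5 = {f, g, h, j}  B6 = {f, h, j, k}  B7 = {a, b, g, i}  B8 = {b, c, e, h}
Tree: B1–B2, B1–B3, B2–B4, B1–B5, B5–B6, B3–B7, B2–B8
Each bag holds 4 vertices, so the decomposition has width 3, which upper-bounds the treewidth. On the other hand G contains the 4-clique {f, g, h, j}. A clique must lie in a single bag of any decomposition, so no decomposition can have width below 3. Hence tw(G) = 3 exactly.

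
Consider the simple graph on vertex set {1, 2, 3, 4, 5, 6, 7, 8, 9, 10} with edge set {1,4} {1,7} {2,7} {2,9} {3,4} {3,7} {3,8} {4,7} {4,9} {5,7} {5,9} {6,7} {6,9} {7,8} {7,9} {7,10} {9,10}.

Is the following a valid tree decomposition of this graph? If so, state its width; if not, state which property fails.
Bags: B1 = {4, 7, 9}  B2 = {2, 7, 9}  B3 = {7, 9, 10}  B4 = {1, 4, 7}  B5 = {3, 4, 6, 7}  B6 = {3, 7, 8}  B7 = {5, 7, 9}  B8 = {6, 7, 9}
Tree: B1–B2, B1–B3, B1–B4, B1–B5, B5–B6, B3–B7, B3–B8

No — bags containing vertex 6 are not connected in the tree.

A tree decomposition must satisfy three properties: every vertex lies in some bag; for every edge, both endpoints lie together in some bag; and for every vertex, the bags containing it form a connected subtree. Here bags containing vertex 6 are not connected in the tree, so the decomposition is invalid.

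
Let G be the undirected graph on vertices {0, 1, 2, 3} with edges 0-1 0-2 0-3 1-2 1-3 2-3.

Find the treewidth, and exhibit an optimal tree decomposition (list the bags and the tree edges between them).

Treewidth 3.
One such decomposition:
Bags: B1 = {0, 1, 2, 3}
Tree: (single bag)

A single bag containing all 4 vertices is trivially a valid decomposition of width 3. Conversely, {0, 1, 2, 3} is a clique of size 4, and the vertices of any clique must share a bag in every tree decomposition; so some bag has ≥ 4 vertices and tw(G) ≥ 3. The upper and lower bounds meet at 3, so that is the treewidth.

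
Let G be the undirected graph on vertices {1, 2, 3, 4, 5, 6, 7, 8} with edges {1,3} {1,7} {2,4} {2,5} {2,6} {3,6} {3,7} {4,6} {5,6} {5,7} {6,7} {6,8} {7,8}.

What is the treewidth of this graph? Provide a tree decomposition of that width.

Treewidth 2.
One optimal decomposition is:
Bags: B1 = {2, 5, 6}  B2 = {2, 4, 6}  B3 = {5, 6, 7}  B4 = {6, 7, 8}  B5 = {3, 6, 7}  B6 = {1, 3, 7}
Tree: B1–B2, B1–B3, B3–B4, B4–B5, B5–B6

Every bag has size at most 3, so the width is 3 − 1 = 2 and tw(G) ≤ 2. Conversely, {1, 3, 7} is a clique of size 3, and the vertices of any clique must share a bag in every tree decomposition; so some bag has ≥ 3 vertices and tw(G) ≥ 2. Combining the bounds, tw(G) = 2.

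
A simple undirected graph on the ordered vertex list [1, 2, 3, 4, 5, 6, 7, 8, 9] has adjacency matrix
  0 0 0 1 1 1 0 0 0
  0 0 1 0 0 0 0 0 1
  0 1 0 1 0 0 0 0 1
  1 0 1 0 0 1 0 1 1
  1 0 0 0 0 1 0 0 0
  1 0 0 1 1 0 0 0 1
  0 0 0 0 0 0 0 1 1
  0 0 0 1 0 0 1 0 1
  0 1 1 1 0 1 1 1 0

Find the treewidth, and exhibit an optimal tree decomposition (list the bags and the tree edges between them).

The largest bag has 3 vertices, giving width 2; this decomposition certifies tw(G) ≤ 2. Conversely, {1, 4, 6} is a clique of size 3, and the vertices of any clique must share a bag in every tree decomposition; so some bag has ≥ 3 vertices and tw(G) ≥ 2. The upper and lower bounds meet at 2, so that is the treewidth.

Treewidth 2.
Bags: B1 = {1, 5, 6}  B2 = {1, 4, 6}  B3 = {4, 6, 9}  B4 = {3, 4, 9}  B5 = {2, 3, 9}  B6 = {4, 8, 9}  B7 = {7, 8, 9}
Tree: B1–B2, B2–B3, B3–B4, B4–B5, B4–B6, B6–B7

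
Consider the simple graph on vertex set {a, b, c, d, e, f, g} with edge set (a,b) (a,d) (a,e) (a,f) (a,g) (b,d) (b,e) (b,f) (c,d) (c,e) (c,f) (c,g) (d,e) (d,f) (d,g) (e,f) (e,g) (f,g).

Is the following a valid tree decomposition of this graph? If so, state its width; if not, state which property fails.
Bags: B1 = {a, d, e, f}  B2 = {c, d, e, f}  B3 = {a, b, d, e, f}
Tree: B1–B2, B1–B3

A tree decomposition must satisfy three properties: every vertex lies in some bag; for every edge, both endpoints lie together in some bag; and for every vertex, the bags containing it form a connected subtree. Here vertex g appears in no bag, so the decomposition is invalid.

No — vertex g appears in no bag.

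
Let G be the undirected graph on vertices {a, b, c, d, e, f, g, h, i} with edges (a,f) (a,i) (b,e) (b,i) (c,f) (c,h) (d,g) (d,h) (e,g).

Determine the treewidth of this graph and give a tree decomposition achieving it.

Every bag has size at most 3, so the width is 3 − 1 = 2 and tw(G) ≤ 2. Since e–g–d–h–c–f–a–i–b–e is a cycle in G, G is not acyclic. Forests are exactly the graphs of treewidth ≤ 1, so tw(G) ≥ 2. The upper and lower bounds meet at 2, so that is the treewidth.

Treewidth 2.
Bags: B1 = {d, e, g}  B2 = {d, e, h}  B3 = {c, e, h}  B4 = {c, e, f}  B5 = {a, e, f}  B6 = {a, e, i}  B7 = {b, e, i}
Tree: B1–B2, B2–B3, B3–B4, B4–B5, B5–B6, B6–B7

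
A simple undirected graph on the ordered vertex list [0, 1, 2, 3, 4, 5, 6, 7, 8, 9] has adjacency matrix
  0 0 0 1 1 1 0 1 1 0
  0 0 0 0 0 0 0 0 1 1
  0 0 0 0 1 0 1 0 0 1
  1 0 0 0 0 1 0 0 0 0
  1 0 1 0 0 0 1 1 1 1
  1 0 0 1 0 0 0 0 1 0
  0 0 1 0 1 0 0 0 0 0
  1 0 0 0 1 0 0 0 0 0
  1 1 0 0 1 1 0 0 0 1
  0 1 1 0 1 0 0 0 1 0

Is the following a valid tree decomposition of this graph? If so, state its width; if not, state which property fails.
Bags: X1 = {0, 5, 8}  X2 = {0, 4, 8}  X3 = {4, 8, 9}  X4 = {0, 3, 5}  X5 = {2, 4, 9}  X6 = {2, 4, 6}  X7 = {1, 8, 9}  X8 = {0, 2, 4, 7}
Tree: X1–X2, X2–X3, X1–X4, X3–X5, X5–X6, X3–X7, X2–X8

A tree decomposition must satisfy three properties: every vertex lies in some bag; for every edge, both endpoints lie together in some bag; and for every vertex, the bags containing it form a connected subtree. Here bags containing vertex 2 are not connected in the tree, so the decomposition is invalid.

No — bags containing vertex 2 are not connected in the tree.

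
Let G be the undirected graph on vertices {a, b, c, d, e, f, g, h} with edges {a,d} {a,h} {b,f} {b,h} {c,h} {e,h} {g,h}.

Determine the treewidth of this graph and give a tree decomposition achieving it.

Treewidth 1.
One optimal decomposition is:
Bags: B1 = {a, d}  B2 = {a, h}  B3 = {b, h}  B4 = {b, f}  B5 = {g, h}  B6 = {c, h}  B7 = {e, h}
Tree: B1–B2, B2–B3, B3–B4, B2–B5, B2–B6, B5–B7

Each bag holds 2 vertices, so the decomposition has width 1, which upper-bounds the treewidth. G has an edge, so its treewidth is at least 1. Hence tw(G) = 1 exactly.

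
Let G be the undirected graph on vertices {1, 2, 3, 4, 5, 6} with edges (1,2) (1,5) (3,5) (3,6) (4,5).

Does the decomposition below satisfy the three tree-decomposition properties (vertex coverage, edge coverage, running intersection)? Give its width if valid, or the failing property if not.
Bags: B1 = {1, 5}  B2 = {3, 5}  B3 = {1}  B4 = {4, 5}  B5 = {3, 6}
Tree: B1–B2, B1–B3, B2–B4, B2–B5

A tree decomposition must satisfy three properties: every vertex lies in some bag; for every edge, both endpoints lie together in some bag; and for every vertex, the bags containing it form a connected subtree. Here vertex 2 appears in no bag, so the decomposition is invalid.

No — vertex 2 appears in no bag.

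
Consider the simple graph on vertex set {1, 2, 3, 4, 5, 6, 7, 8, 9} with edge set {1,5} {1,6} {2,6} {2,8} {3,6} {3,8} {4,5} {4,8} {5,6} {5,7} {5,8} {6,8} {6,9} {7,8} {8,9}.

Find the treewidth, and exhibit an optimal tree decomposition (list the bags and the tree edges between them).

Treewidth 2.
Bags: B1 = {1, 5, 6}  B2 = {5, 6, 8}  B3 = {2, 6, 8}  B4 = {6, 8, 9}  B5 = {4, 5, 8}  B6 = {3, 6, 8}  B7 = {5, 7, 8}
Tree: B1–B2, B2–B3, B2–B4, B2–B5, B4–B6, B2–B7

Each bag holds 3 vertices, so the decomposition has width 2, which upper-bounds the treewidth. Conversely, {4, 5, 8} is a clique of size 3, and the vertices of any clique must share a bag in every tree decomposition; so some bag has ≥ 3 vertices and tw(G) ≥ 2. Combining the bounds, tw(G) = 2.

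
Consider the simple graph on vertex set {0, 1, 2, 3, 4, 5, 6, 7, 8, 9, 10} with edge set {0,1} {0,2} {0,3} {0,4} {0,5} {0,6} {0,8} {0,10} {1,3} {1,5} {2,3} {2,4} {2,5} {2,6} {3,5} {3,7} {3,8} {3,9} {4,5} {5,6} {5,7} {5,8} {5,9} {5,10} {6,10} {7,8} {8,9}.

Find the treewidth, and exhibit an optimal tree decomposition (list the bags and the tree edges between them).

Every bag has size at most 4, so the width is 4 − 1 = 3 and tw(G) ≤ 3. Conversely, {0, 3, 5, 8} is a clique of size 4, and the vertices of any clique must share a bag in every tree decomposition; so some bag has ≥ 4 vertices and tw(G) ≥ 3. The upper and lower bounds meet at 3, so that is the treewidth.

Treewidth 3.
Bags: B1 = {0, 2, 3, 5}  B2 = {0, 3, 5, 8}  B3 = {3, 5, 7, 8}  B4 = {3, 5, 8, 9}  B5 = {0, 2, 5, 6}  B6 = {0, 1, 3, 5}  B7 = {0, 5, 6, 10}  B8 = {0, 2, 4, 5}
Tree: B1–B2, B2–B3, B2–B4, B1–B5, B1–B6, B5–B7, B5–B8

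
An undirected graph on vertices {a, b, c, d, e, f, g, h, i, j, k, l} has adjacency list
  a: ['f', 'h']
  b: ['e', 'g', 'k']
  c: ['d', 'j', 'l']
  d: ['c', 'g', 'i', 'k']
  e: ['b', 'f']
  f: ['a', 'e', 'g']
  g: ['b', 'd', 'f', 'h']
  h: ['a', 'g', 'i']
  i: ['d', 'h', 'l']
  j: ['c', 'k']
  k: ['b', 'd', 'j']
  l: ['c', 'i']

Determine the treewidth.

A width-3 tree decomposition is:
Bags: B1 = {c, i, j, l}  B2 = {c, d, i, j}  B3 = {d, i, j, k}  B4 = {d, h, i, k}  B5 = {d, g, h, k}  B6 = {b, g, h, k}  B7 = {a, b, g, h}  B8 = {a, b, f, g}  B9 = {a, b, e, f}
Tree: B1–B2, B2–B3, B3–B4, B4–B5, B5–B6, B6–B7, B7–B8, B8–B9
The largest bag has 4 vertices, giving width 3; this decomposition certifies tw(G) ≤ 3. For the lower bound: the 4 vertex sets {c,j,l}, {i}, {d}, {b,g,h,k} are disjoint, each induces a connected subgraph, and every pair is joined by at least one edge of G. Contracting each set to a single vertex therefore yields K_{4} as a minor, and since treewidth is minor-monotone, tw(G) ≥ tw(K_{4}) = 3. Hence tw(G) = 3 exactly.

3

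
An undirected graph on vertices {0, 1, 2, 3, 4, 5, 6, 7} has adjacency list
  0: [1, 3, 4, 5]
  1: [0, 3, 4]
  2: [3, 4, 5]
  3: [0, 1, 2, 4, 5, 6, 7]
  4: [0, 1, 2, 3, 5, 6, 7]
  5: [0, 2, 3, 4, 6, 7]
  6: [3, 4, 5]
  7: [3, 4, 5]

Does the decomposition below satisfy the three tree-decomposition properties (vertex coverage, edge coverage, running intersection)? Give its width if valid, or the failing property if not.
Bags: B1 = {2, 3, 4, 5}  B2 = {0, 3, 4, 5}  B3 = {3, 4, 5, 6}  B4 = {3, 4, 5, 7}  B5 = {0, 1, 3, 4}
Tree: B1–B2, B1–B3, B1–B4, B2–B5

Yes; width 3.

Vertex coverage: the bags together contain {0, 1, 2, 3, 4, 5, 6, 7}, the full vertex set. Edge coverage: each edge of G has both endpoints in at least one bag. Running intersection: for every vertex, the bags containing it form a connected subtree. All three properties hold, so this is a valid tree decomposition of width max|bag| − 1 = 3, and hence tw(G) ≤ 3.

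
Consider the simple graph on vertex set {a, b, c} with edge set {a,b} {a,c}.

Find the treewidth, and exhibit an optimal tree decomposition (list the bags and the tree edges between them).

Treewidth 1.
One optimal decomposition is:
Bags: B1 = {a, c}  B2 = {a, b}
Tree: B1–B2

Every bag has size at most 2, so the width is 2 − 1 = 1 and tw(G) ≤ 1. G has an edge, so its treewidth is at least 1. Combining the bounds, tw(G) = 1.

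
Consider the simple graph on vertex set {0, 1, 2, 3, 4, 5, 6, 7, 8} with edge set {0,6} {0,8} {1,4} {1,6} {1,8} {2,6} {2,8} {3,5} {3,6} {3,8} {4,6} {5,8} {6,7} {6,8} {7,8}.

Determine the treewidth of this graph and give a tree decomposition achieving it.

Every bag has size at most 3, so the width is 3 − 1 = 2 and tw(G) ≤ 2. Conversely, {3, 5, 8} is a clique of size 3, and the vertices of any clique must share a bag in every tree decomposition; so some bag has ≥ 3 vertices and tw(G) ≥ 2. Therefore the treewidth is 2.

Treewidth 2.
Bags: B1 = {1, 4, 6}  B2 = {1, 6, 8}  B3 = {3, 6, 8}  B4 = {2, 6, 8}  B5 = {6, 7, 8}  B6 = {0, 6, 8}  B7 = {3, 5, 8}
Tree: B1–B2, B2–B3, B3–B4, B4–B5, B4–B6, B3–B7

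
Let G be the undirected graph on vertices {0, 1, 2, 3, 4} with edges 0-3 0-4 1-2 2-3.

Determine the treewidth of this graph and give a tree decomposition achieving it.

Treewidth 1.
Bags: B1 = {0, 4}  B2 = {0, 3}  B3 = {2, 3}  B4 = {1, 2}
Tree: B1–B2, B2–B3, B3–B4

The largest bag has 2 vertices, giving width 1; this decomposition certifies tw(G) ≤ 1. Since G has at least one edge (e.g. 4–0), it is not an edgeless graph, so tw(G) ≥ 1. Combining the bounds, tw(G) = 1.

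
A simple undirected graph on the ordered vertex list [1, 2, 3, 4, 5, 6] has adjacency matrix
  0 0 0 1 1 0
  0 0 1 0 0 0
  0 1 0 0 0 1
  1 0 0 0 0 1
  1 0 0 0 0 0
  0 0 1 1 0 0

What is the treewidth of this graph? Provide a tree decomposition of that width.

Treewidth 1.
One optimal decomposition is:
Bags: B1 = {1, 5}  B2 = {1, 4}  B3 = {4, 6}  B4 = {3, 6}  B5 = {2, 3}
Tree: B1–B2, B2–B3, B3–B4, B4–B5

The largest bag has 2 vertices, giving width 1; this decomposition certifies tw(G) ≤ 1. Any graph with an edge has treewidth ≥ 1, and G has the edge 5–1. Hence tw(G) = 1 exactly.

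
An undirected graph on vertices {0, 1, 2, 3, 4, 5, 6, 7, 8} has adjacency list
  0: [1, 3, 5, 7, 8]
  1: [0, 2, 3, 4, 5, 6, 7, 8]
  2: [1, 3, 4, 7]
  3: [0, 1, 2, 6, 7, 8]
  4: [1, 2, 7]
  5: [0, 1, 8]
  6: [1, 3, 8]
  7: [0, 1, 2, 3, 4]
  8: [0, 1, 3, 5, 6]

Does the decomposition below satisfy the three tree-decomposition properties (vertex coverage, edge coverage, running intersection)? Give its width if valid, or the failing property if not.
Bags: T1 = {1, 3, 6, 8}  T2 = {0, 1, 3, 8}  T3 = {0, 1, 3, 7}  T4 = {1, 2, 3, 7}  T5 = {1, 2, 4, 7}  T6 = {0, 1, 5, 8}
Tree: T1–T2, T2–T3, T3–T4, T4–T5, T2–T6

Checking the three conditions: (i) the bags cover all of {0, 1, 2, 3, 4, 5, 6, 7, 8}; (ii) for each edge, some bag contains both endpoints; (iii) the bags containing any fixed vertex form a subtree. All hold, so the decomposition is valid with width 4 − 1 = 3.

Yes; width 3.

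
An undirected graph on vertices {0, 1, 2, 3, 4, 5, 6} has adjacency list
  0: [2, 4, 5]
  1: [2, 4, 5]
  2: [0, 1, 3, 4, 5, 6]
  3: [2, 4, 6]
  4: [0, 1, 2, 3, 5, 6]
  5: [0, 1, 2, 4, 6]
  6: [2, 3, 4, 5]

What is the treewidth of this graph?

A width-3 tree decomposition is:
Bags: B1 = {2, 4, 5, 6}  B2 = {1, 2, 4, 5}  B3 = {0, 2, 4, 5}  B4 = {2, 3, 4, 6}
Tree: B1–B2, B2–B3, B1–B4
Each bag holds 4 vertices, so the decomposition has width 3, which upper-bounds the treewidth. On the other hand G contains the 4-clique {2, 3, 4, 6}. A clique must lie in a single bag of any decomposition, so no decomposition can have width below 3. The upper and lower bounds meet at 3, so that is the treewidth.

3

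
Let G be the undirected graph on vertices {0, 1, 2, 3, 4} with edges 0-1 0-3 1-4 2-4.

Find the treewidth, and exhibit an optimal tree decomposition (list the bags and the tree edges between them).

Each bag holds 2 vertices, so the decomposition has width 1, which upper-bounds the treewidth. G has an edge, so its treewidth is at least 1. Combining the bounds, tw(G) = 1.

Treewidth 1.
Bags: B1 = {0, 3}  B2 = {0, 1}  B3 = {1, 4}  B4 = {2, 4}
Tree: B1–B2, B2–B3, B3–B4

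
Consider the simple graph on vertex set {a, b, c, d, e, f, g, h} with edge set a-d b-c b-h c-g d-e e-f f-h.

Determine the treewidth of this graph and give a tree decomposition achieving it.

Treewidth 1.
One such decomposition:
Bags: B1 = {c, g}  B2 = {b, c}  B3 = {b, h}  B4 = {f, h}  B5 = {e, f}  B6 = {d, e}  B7 = {a, d}
Tree: B1–B2, B2–B3, B3–B4, B4–B5, B5–B6, B6–B7

Each bag holds 2 vertices, so the decomposition has width 1, which upper-bounds the treewidth. Since G has at least one edge (e.g. g–c), it is not an edgeless graph, so tw(G) ≥ 1. Therefore the treewidth is 1.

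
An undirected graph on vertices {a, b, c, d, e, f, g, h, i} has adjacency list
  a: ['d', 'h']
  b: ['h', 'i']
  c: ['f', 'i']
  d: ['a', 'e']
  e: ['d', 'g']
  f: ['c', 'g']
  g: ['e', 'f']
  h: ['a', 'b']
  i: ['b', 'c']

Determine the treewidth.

A width-2 tree decomposition is:
Bags: B1 = {b, c, i}  B2 = {b, c, f}  B3 = {b, f, g}  B4 = {b, e, g}  B5 = {b, d, e}  B6 = {a, b, d}  B7 = {a, b, h}
Tree: B1–B2, B2–B3, B3–B4, B4–B5, B5–B6, B6–B7
Each bag holds 3 vertices, so the decomposition has width 2, which upper-bounds the treewidth. For the lower bound, G contains the cycle b–i–c–f–g–e–d–a–h–b, so G is not a forest; only forests have treewidth ≤ 1, hence tw(G) ≥ 2. Therefore the treewidth is 2.

2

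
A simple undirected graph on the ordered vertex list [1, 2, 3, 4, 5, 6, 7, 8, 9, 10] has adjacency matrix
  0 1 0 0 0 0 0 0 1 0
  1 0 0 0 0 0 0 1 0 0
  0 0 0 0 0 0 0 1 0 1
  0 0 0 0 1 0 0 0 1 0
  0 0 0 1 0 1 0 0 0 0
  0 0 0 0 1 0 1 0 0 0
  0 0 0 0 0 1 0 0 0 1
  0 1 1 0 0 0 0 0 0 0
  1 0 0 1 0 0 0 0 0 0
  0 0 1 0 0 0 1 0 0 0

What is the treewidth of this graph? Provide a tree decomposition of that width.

Each bag holds 3 vertices, so the decomposition has width 2, which upper-bounds the treewidth. Since 10–7–6–5–4–9–1–2–8–3–10 is a cycle in G, G is not acyclic. Forests are exactly the graphs of treewidth ≤ 1, so tw(G) ≥ 2. Combining the bounds, tw(G) = 2.

Treewidth 2.
One such decomposition:
Bags: B1 = {6, 7, 10}  B2 = {5, 6, 10}  B3 = {4, 5, 10}  B4 = {4, 9, 10}  B5 = {1, 9, 10}  B6 = {1, 2, 10}  B7 = {2, 8, 10}  B8 = {3, 8, 10}
Tree: B1–B2, B2–B3, B3–B4, B4–B5, B5–B6, B6–B7, B7–B8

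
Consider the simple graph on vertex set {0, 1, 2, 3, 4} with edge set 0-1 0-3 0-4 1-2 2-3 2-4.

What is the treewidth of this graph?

2

A width-2 tree decomposition is:
Bags: B1 = {0, 2, 4}  B2 = {0, 2, 3}  B3 = {0, 1, 2}
Tree: B1–B2, B2–B3
Every bag has size at most 3, so the width is 3 − 1 = 2 and tw(G) ≤ 2. For the lower bound, G contains the cycle 4–2–3–0–4, so G is not a forest; only forests have treewidth ≤ 1, hence tw(G) ≥ 2. Combining the bounds, tw(G) = 2.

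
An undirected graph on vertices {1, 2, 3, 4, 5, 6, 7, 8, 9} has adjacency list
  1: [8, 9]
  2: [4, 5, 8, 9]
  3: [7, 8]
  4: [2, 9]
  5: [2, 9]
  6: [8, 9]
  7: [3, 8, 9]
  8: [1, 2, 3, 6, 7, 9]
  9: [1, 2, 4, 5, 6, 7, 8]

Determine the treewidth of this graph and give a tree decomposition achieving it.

Treewidth 2.
One such decomposition:
Bags: B1 = {1, 8, 9}  B2 = {6, 8, 9}  B3 = {2, 8, 9}  B4 = {2, 4, 9}  B5 = {7, 8, 9}  B6 = {2, 5, 9}  B7 = {3, 7, 8}
Tree: B1–B2, B1–B3, B3–B4, B2–B5, B4–B6, B5–B7

The largest bag has 3 vertices, giving width 2; this decomposition certifies tw(G) ≤ 2. On the other hand G contains the 3-clique {1, 8, 9}. A clique must lie in a single bag of any decomposition, so no decomposition can have width below 2. The upper and lower bounds meet at 2, so that is the treewidth.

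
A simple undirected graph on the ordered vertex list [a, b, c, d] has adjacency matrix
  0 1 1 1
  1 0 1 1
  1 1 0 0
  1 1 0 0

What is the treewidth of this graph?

2

A width-2 tree decomposition is:
Bags: B1 = {a, b, c}  B2 = {a, b, d}
Tree: B1–B2
Every bag has size at most 3, so the width is 3 − 1 = 2 and tw(G) ≤ 2. On the other hand G contains the 3-clique {a, b, d}. A clique must lie in a single bag of any decomposition, so no decomposition can have width below 2. The upper and lower bounds meet at 2, so that is the treewidth.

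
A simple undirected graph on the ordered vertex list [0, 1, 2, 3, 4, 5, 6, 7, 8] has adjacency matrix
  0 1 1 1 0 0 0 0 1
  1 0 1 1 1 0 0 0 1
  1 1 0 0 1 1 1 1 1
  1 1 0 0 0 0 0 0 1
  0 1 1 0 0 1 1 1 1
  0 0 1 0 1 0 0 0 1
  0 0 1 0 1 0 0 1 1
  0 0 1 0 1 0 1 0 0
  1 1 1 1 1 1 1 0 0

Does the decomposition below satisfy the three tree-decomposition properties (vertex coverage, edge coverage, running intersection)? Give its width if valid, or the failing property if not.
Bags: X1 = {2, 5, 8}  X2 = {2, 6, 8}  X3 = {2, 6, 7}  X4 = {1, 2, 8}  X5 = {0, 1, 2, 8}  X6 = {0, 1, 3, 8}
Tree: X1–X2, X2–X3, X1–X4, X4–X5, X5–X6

A tree decomposition must satisfy three properties: every vertex lies in some bag; for every edge, both endpoints lie together in some bag; and for every vertex, the bags containing it form a connected subtree. Here vertex 4 appears in no bag, so the decomposition is invalid.

No — vertex 4 appears in no bag.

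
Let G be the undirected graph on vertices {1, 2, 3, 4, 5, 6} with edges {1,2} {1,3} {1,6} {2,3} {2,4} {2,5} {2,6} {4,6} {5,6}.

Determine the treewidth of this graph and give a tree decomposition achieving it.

Treewidth 2.
One optimal decomposition is:
Bags: B1 = {2, 4, 6}  B2 = {2, 5, 6}  B3 = {1, 2, 6}  B4 = {1, 2, 3}
Tree: B1–B2, B2–B3, B3–B4

Every bag has size at most 3, so the width is 3 − 1 = 2 and tw(G) ≤ 2. For the lower bound, the 3 vertices {1, 2, 3} are pairwise adjacent, and any tree decomposition puts a clique entirely inside one bag — forcing width ≥ 2. Combining the bounds, tw(G) = 2.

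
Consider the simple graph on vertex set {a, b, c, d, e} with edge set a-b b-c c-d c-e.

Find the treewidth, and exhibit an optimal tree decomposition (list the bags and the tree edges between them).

Treewidth 1.
One such decomposition:
Bags: B1 = {a, b}  B2 = {b, c}  B3 = {c, e}  B4 = {c, d}
Tree: B1–B2, B2–B3, B2–B4

Each bag holds 2 vertices, so the decomposition has width 1, which upper-bounds the treewidth. G has an edge, so its treewidth is at least 1. Therefore the treewidth is 1.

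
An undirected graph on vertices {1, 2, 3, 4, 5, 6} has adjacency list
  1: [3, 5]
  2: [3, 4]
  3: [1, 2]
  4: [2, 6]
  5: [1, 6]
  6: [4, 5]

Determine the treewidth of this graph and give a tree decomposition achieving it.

Treewidth 2.
Bags: B1 = {1, 3, 5}  B2 = {2, 3, 5}  B3 = {2, 4, 5}  B4 = {4, 5, 6}
Tree: B1–B2, B2–B3, B3–B4

Each bag holds 3 vertices, so the decomposition has width 2, which upper-bounds the treewidth. The edges 5–1–3–2–4–6–5 form a cycle, so G is not a tree and its treewidth is at least 2. The upper and lower bounds meet at 2, so that is the treewidth.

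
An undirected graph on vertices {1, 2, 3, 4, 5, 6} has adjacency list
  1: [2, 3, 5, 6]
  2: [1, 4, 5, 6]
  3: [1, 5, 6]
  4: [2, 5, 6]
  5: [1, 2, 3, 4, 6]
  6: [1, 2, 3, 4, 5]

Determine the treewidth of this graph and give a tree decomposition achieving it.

Treewidth 3.
One optimal decomposition is:
Bags: B1 = {1, 2, 5, 6}  B2 = {1, 3, 5, 6}  B3 = {2, 4, 5, 6}
Tree: B1–B2, B1–B3

The largest bag has 4 vertices, giving width 3; this decomposition certifies tw(G) ≤ 3. Conversely, {1, 2, 5, 6} is a clique of size 4, and the vertices of any clique must share a bag in every tree decomposition; so some bag has ≥ 4 vertices and tw(G) ≥ 3. Hence tw(G) = 3 exactly.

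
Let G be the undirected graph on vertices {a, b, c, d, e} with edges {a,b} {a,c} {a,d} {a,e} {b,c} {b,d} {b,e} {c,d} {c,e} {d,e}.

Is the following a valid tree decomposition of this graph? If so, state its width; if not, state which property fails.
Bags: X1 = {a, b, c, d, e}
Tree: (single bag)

Yes; width 4.

Every vertex of G appears in some bag (union = {a, b, c, d, e}); every edge is covered by a bag; and for each vertex v the set of bags containing v is connected in the bag tree. The decomposition is therefore valid. The largest bag has 5 vertices, so the width is 4.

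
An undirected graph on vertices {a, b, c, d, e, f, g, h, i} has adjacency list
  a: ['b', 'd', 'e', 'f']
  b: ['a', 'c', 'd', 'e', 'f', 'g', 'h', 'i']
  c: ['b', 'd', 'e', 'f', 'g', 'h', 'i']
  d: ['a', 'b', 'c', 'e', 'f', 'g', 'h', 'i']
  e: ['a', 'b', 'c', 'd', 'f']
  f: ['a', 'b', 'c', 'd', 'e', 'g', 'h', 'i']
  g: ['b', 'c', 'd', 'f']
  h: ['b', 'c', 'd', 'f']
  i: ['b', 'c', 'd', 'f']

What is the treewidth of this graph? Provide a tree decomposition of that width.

Treewidth 4.
One such decomposition:
Bags: B1 = {b, c, d, e, f}  B2 = {b, c, d, f, h}  B3 = {b, c, d, f, g}  B4 = {b, c, d, f, i}  B5 = {a, b, d, e, f}
Tree: B1–B2, B1–B3, B1–B4, B1–B5

Every bag has size at most 5, so the width is 5 − 1 = 4 and tw(G) ≤ 4. Conversely, {b, c, d, f, g} is a clique of size 5, and the vertices of any clique must share a bag in every tree decomposition; so some bag has ≥ 5 vertices and tw(G) ≥ 4. Hence tw(G) = 4 exactly.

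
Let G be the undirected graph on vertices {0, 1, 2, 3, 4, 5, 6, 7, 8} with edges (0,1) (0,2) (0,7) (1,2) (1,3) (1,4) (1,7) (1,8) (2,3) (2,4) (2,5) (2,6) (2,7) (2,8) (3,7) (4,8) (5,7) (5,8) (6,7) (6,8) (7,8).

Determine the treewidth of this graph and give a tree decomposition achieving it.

The largest bag has 4 vertices, giving width 3; this decomposition certifies tw(G) ≤ 3. For the lower bound, the 4 vertices {1, 2, 4, 8} are pairwise adjacent, and any tree decomposition puts a clique entirely inside one bag — forcing width ≥ 3. The upper and lower bounds meet at 3, so that is the treewidth.

Treewidth 3.
One optimal decomposition is:
Bags: B1 = {2, 5, 7, 8}  B2 = {1, 2, 7, 8}  B3 = {0, 1, 2, 7}  B4 = {2, 6, 7, 8}  B5 = {1, 2, 4, 8}  B6 = {1, 2, 3, 7}
Tree: B1–B2, B2–B3, B2–B4, B2–B5, B2–B6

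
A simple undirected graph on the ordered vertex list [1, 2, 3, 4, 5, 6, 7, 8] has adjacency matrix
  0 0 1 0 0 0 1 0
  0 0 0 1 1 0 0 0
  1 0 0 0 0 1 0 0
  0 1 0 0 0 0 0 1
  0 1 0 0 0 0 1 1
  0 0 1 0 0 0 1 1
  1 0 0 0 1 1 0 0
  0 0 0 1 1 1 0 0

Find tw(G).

2

A width-2 tree decomposition is:
Bags: B1 = {2, 4, 5}  B2 = {4, 5, 8}  B3 = {5, 7, 8}  B4 = {6, 7, 8}  B5 = {1, 6, 7}  B6 = {1, 3, 6}
Tree: B1–B2, B2–B3, B3–B4, B4–B5, B5–B6
Every bag has size at most 3, so the width is 3 − 1 = 2 and tw(G) ≤ 2. Since 2–4–8–5–2 is a cycle in G, G is not acyclic. Forests are exactly the graphs of treewidth ≤ 1, so tw(G) ≥ 2. Hence tw(G) = 2 exactly.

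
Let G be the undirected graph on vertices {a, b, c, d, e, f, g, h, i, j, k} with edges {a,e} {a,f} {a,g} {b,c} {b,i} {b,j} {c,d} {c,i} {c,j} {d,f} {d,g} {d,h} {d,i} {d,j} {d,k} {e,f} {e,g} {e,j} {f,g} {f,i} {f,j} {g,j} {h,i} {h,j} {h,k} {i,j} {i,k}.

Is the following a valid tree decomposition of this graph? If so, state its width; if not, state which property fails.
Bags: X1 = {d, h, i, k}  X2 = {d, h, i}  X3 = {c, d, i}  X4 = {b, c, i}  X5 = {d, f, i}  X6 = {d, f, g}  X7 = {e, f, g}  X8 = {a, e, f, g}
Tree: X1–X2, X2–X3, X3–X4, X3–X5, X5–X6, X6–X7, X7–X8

A tree decomposition must satisfy three properties: every vertex lies in some bag; for every edge, both endpoints lie together in some bag; and for every vertex, the bags containing it form a connected subtree. Here vertex j appears in no bag, so the decomposition is invalid.

No — vertex j appears in no bag.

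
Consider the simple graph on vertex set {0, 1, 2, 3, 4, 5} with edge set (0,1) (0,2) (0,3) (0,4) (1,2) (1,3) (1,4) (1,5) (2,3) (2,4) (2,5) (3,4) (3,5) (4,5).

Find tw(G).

4

A width-4 tree decomposition is:
Bags: B1 = {0, 1, 2, 3, 4}  B2 = {1, 2, 3, 4, 5}
Tree: B1–B2
Each bag holds 5 vertices, so the decomposition has width 4, which upper-bounds the treewidth. Conversely, {0, 1, 2, 3, 4} is a clique of size 5, and the vertices of any clique must share a bag in every tree decomposition; so some bag has ≥ 5 vertices and tw(G) ≥ 4. Hence tw(G) = 4 exactly.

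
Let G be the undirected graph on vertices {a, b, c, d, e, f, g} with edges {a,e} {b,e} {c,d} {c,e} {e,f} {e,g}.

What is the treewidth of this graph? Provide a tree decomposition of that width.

The largest bag has 2 vertices, giving width 1; this decomposition certifies tw(G) ≤ 1. Any graph with an edge has treewidth ≥ 1, and G has the edge f–e. Hence tw(G) = 1 exactly.

Treewidth 1.
Bags: B1 = {e, f}  B2 = {e, g}  B3 = {c, e}  B4 = {b, e}  B5 = {a, e}  B6 = {c, d}
Tree: B1–B2, B2–B3, B3–B4, B2–B5, B3–B6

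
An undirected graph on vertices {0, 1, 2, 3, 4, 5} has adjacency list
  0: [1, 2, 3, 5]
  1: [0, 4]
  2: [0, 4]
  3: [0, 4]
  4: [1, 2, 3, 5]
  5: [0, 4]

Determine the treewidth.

2

A width-2 tree decomposition is:
Bags: B1 = {0, 4, 5}  B2 = {0, 3, 4}  B3 = {0, 1, 4}  B4 = {0, 2, 4}
Tree: B1–B2, B2–B3, B3–B4
Each bag holds 3 vertices, so the decomposition has width 2, which upper-bounds the treewidth. The edges 4–5–0–3–4 form a cycle, so G is not a tree and its treewidth is at least 2. Therefore the treewidth is 2.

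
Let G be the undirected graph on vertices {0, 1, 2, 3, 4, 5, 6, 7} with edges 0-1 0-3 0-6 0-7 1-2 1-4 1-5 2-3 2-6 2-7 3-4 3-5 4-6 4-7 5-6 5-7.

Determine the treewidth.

A width-4 tree decomposition is:
Bags: B1 = {0, 2, 3, 4, 5}  B2 = {0, 2, 4, 5, 7}  B3 = {0, 2, 4, 5, 6}  B4 = {0, 1, 2, 4, 5}
Tree: B1–B2, B2–B3, B3–B4
Each bag holds 5 vertices, so the decomposition has width 4, which upper-bounds the treewidth. For the lower bound: the 5 vertex sets {0,3}, {5,7}, {4,6}, {2}, {1} are disjoint, each induces a connected subgraph, and every pair is joined by at least one edge of G. Contracting each set to a single vertex therefore yields K_{5} as a minor, and since treewidth is minor-monotone, tw(G) ≥ tw(K_{5}) = 4. The upper and lower bounds meet at 4, so that is the treewidth.

4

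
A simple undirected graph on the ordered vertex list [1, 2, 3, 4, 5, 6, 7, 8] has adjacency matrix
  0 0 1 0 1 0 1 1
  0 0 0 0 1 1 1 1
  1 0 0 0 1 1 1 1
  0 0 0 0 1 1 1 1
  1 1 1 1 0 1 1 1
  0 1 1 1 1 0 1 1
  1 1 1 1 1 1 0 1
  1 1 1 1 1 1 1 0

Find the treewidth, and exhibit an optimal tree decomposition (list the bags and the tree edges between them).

Every bag has size at most 5, so the width is 5 − 1 = 4 and tw(G) ≤ 4. On the other hand G contains the 5-clique {1, 3, 5, 7, 8}. A clique must lie in a single bag of any decomposition, so no decomposition can have width below 4. The upper and lower bounds meet at 4, so that is the treewidth.

Treewidth 4.
One such decomposition:
Bags: B1 = {2, 5, 6, 7, 8}  B2 = {3, 5, 6, 7, 8}  B3 = {4, 5, 6, 7, 8}  B4 = {1, 3, 5, 7, 8}
Tree: B1–B2, B2–B3, B2–B4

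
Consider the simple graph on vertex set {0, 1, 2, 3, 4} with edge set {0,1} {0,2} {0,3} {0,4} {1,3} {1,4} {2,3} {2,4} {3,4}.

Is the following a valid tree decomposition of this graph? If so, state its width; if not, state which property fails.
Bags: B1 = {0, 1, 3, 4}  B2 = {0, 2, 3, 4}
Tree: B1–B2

Checking the three conditions: (i) the bags cover all of {0, 1, 2, 3, 4}; (ii) for each edge, some bag contains both endpoints; (iii) the bags containing any fixed vertex form a subtree. All hold, so the decomposition is valid with width 4 − 1 = 3.

Yes; width 3.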